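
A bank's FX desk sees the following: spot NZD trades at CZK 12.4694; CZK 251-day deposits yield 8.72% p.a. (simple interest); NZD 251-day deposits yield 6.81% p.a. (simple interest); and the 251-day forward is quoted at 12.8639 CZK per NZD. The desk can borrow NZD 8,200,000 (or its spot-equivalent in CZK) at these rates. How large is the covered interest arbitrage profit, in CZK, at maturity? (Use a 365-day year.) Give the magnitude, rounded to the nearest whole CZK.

CZK 2,043,399

T = 251/365 years.
Invest the NZD and cover forward: 8,200,000 × 1.04683041096 × 12.8639 = CZK 110,423,838.13.
Convert at spot and invest in CZK: 8,200,000 × 12.4694 × 1.05996493151 = CZK 108,380,439.08.
The quoted forward overvalues NZD, so borrow CZK, buy NZD at spot, deposit the NZD at 6.81%, and sell the proceeds forward at 12.8639.
Profit = 110,423,838.13 − 108,380,439.08 = CZK 2,043,399.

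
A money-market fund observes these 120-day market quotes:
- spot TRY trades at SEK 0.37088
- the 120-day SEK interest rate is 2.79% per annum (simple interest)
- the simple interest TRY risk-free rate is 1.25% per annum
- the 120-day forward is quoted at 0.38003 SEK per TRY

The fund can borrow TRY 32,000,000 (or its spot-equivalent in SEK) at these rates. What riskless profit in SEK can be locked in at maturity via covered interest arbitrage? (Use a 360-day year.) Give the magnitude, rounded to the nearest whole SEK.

SEK 233,097

T = 120/360 years.
Invest the TRY and cover forward: 32,000,000 × 1.0041666667 × 0.38003 = SEK 12,211,630.67.
Convert at spot and invest in SEK: 32,000,000 × 0.37088 × 1.009300 = SEK 11,978,533.89.
The quoted forward overvalues TRY, so borrow SEK, buy TRY at spot, deposit the TRY at 1.25%, and sell the proceeds forward at 0.38003.
The gap between the two covered legs is SEK 233,097.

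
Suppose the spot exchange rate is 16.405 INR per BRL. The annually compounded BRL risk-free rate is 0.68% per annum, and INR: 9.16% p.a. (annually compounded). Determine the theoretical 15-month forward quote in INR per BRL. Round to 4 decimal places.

18.1500

T = 15/12 years.
INR accumulates by (1 + 0.0916)^(15/12) = 1.11578215.
BRL growth factor: (1 + 0.0068)^(15/12) = 1.00850721.
So F = 16.405 × 1.11578215 / 1.00850721 = 18.150000 (INR/BRL).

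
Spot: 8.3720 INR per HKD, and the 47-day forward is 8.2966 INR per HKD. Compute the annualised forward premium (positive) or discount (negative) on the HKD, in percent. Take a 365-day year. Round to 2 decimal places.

T = 47/365 years.
HKD trades forward at -0.90062% vs spot over the period.
Per annum: -0.0090062 / (47/365) = -0.069942 = -6.99%.

-6.99%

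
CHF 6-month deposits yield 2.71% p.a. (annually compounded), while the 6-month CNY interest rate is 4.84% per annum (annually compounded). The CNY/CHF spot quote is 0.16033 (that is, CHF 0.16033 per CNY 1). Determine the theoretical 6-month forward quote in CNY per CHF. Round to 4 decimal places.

T = 6/12 years.
Growth of 1 CHF over T: (1 + 0.0271)^(6/12) = 1.0134594.
CNY accumulates by (1 + 0.0484)^(6/12) = 1.0239141.
CIP: F = S · (grow CHF)/(grow CNY) = 0.16033 × 1.0134594/1.0239141 = 0.1586929 CHF per CNY.
Quoted the other way: 1/0.1586929 = 6.3015 CNY per CHF.

6.3015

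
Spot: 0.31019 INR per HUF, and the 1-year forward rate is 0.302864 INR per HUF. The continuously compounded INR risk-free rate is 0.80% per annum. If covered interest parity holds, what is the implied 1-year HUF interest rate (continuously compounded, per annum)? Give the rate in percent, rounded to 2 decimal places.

T = 1 year.
By CIP, F/S equals the INR-to-HUF growth ratio: 0.302864/0.31019 = 0.9763822.
INR growth factor: e^(0.0080×1) = 1.0080321.
So the HUF growth factor = 1.0324155.
Take logs: ln 1.0324155 / 1 = 0.031901, so 3.19%.

3.19%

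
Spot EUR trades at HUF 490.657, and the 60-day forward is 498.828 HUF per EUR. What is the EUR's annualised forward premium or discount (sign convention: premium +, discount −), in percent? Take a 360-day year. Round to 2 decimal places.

T = 60/360 years.
EUR trades forward at +1.66532% vs spot over the period.
Annualise by dividing by T: 0.0166532 / (60/360) = 0.099919 → 9.99%.

+9.99%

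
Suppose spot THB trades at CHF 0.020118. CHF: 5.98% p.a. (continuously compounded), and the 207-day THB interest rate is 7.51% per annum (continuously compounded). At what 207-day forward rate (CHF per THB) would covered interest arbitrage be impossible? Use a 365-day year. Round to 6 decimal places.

T = 207/365 years.
Growth of 1 CHF over T: e^(0.0598×207/365) = 1.0344956.
THB growth factor: e^(0.0751×207/365) = 1.043511.
CIP: F = S · (grow CHF)/(grow THB) = 0.020118 × 1.0344956/1.043511 = 0.01994419 CHF per THB.

0.019944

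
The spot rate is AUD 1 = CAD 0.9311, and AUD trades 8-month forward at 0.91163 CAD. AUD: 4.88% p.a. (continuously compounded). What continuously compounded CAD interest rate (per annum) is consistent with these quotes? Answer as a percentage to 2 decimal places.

T = 8/12 years.
By CIP, F/S equals the CAD-to-AUD growth ratio: 0.91163/0.9311 = 0.9790892.
AUD growth factor: e^(0.0488×8/12) = 1.0330683.
So the CAD growth factor = 1.011466.
Take logs: ln 1.011466 / (8/12) = 0.017101, so 1.71%.

1.71%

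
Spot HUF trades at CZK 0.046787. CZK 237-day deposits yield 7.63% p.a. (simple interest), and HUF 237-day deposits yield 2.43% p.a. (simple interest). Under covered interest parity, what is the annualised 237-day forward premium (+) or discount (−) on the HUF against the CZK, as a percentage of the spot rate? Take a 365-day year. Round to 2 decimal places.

+5.12%

T = 237/365 years.
No-arbitrage forward: 0.046787 × 1.0495427 / 1.0157784 = 0.048342192 CZK/HUF.
Annualised premium = (F − S)/S × (1/T) = (0.048342192 − 0.046787)/0.046787 ÷ (237/365) = 5.12%.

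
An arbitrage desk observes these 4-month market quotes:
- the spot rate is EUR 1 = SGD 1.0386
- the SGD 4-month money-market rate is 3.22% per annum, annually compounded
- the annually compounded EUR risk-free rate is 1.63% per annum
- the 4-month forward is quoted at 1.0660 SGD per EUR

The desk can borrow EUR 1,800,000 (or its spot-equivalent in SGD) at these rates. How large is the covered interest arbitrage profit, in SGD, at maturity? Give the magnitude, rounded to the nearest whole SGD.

SGD 39,835

T = 4/12 years.
Invest the EUR and cover forward: 1,800,000 × 1.005404077 × 1.0660 = SGD 1,929,169.34.
Convert at spot and invest in SGD: 1,800,000 × 1.0386 × 1.010620147 = SGD 1,889,334.15.
The quoted forward overvalues EUR, so borrow SGD, buy EUR at spot, deposit the EUR at 1.63%, and sell the proceeds forward at 1.0660.
Profit = 1,929,169.34 − 1,889,334.15 = SGD 39,835.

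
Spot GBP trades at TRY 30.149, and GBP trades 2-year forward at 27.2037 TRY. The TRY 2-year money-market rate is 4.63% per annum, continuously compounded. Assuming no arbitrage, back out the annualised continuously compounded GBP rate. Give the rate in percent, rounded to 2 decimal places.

T = 2 years.
F/S = 27.2037/30.149 = 0.9023085 = (growth of TRY) / (growth of GBP).
The TRY side grows by e^(0.0463×2) = 1.0970228.
Hence g_GBP = 1.2157957.
Take logs: ln 1.2157957 / 2 = 0.097699, so 9.77%.

9.77%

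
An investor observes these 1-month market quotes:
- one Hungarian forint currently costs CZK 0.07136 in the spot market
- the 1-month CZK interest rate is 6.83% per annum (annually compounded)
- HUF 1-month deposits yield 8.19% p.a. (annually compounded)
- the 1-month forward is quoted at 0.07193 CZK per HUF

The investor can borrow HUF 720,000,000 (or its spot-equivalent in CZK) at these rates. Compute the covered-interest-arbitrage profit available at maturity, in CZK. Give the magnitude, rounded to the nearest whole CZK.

T = 1/12 years.
Keep in HUF, deliver into the forward: 720,000,000·1.0065814595·0.07193 = CZK 52,130,451.15.
Swap to CZK now, deposit: 720,000,000·0.07136·1.005520901 = CZK 51,662,859.48.
The quoted forward overvalues HUF, so borrow CZK, buy HUF at spot, deposit the HUF at 8.19%, and sell the proceeds forward at 0.07193.
Arbitrage profit = |52,130,451.15 − 51,662,859.48| = CZK 467,592.

CZK 467,592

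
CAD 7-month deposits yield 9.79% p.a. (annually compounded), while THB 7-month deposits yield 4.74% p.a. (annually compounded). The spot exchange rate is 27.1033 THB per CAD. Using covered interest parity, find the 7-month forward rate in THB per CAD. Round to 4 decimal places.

T = 7/12 years.
THB growth factor: (1 + 0.0474)^(7/12) = 1.0273829.
CAD accumulates by (1 + 0.0979)^(7/12) = 1.05599442.
CIP: F = S · (grow THB)/(grow CAD) = 27.1033 × 1.0273829/1.05599442 = 26.368953 THB per CAD.

26.3690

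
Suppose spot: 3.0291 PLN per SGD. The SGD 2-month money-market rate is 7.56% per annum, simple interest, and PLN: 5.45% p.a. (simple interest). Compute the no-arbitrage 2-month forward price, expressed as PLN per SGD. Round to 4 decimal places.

T = 2/12 years.
PLN growth factor: 1 + 0.0545×2/12 = 1.0090833.
SGD growth factor: 1 + 0.0756×2/12 = 1.012600.
Forward (PLN per SGD) = 3.0291 × 1.0090833 / 1.012600 = 3.018580.

3.0186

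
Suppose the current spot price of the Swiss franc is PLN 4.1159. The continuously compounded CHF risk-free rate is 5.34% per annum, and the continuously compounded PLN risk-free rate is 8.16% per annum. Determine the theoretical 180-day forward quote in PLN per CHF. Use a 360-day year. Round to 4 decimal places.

4.1743

T = 180/360 years.
PLN accumulates by e^(0.0816×180/360) = 1.0416438.
CHF growth factor: e^(0.0534×180/360) = 1.0270596.
So F = 4.1159 × 1.0416438 / 1.0270596 = 4.174346 (PLN/CHF).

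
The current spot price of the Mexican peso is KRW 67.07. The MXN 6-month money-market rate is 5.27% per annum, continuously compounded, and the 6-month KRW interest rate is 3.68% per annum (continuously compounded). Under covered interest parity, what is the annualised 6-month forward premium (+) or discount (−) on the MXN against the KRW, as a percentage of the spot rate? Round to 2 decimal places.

T = 6/12 years.
No-arbitrage forward: 67.07 × 1.0185703 / 1.0267002 = 66.53891 KRW/MXN.
Annualised premium = (F − S)/S × (1/T) = (66.53891 − 67.07)/67.07 ÷ (6/12) = -1.58%.

-1.58%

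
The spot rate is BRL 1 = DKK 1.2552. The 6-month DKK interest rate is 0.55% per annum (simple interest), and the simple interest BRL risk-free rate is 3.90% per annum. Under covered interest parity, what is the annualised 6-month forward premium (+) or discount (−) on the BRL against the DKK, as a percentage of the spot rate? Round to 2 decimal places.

-3.29%

T = 6/12 years.
CIP forward (DKK per BRL) = 1.2552 × 1.002750/1.019500 = 1.2345775.
(F − S)/S ÷ T = (1.2345775 − 1.2552)/1.2552/(6/12) = -0.032859 → -3.29%.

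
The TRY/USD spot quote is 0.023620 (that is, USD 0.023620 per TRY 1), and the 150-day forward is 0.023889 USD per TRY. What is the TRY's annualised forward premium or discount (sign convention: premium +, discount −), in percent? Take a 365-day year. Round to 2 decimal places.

+2.77%

T = 150/365 years.
TRY trades forward at +1.13887% vs spot over the period.
×(1/T) gives 2.77% p.a.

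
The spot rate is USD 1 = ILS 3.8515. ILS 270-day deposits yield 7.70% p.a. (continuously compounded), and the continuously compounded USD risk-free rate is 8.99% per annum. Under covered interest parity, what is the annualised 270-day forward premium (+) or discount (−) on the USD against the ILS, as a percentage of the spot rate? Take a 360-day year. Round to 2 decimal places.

T = 270/360 years.
No-arbitrage forward: 3.8515 × 1.0594501 / 1.069750 = 3.8144165 ILS/USD.
(F − S)/S ÷ T = (3.8144165 − 3.8515)/3.8515/(270/360) = -0.012838 → -1.28%.

-1.28%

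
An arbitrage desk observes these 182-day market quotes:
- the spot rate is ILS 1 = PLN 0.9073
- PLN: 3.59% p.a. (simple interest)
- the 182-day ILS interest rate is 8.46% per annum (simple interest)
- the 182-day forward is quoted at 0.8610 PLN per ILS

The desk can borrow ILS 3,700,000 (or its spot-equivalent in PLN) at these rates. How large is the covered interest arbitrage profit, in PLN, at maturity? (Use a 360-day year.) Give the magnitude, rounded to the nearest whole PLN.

PLN 95,985

T = 182/360 years.
Route A — deposit ILS, sell forward: 3,700,000 × 1.042770 × 0.8610 = PLN 3,321,952.39.
Route B — convert at spot, deposit PLN: 3,700,000 × 0.9073 × 1.018149444 = PLN 3,417,937.87.
The quoted forward undervalues ILS, so borrow ILS, convert to PLN at spot, deposit the PLN at 3.59%, and buy ILS forward at 0.8610 to cover the loan.
Profit = 3,417,937.87 − 3,321,952.39 = PLN 95,985.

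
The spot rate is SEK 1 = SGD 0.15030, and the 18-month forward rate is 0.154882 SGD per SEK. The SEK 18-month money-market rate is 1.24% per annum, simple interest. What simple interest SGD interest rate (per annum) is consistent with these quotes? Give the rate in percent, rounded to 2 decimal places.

T = 18/12 years.
CIP gives F = S · g_SGD/g_SEK, so g_SGD/g_SEK = 0.154882/0.1503 = 1.0304857.
SEK growth factor: 1 + 0.0124×18/12 = 1.018600.
That pins the SGD growth at 1.0496527.
r = (1.0496527 − 1)/(18/12) = 0.033102 → 3.31%.

3.31%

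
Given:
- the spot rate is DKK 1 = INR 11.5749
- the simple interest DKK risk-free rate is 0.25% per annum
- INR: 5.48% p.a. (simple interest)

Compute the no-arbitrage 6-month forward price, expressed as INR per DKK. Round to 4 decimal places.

T = 6/12 years.
Growth of 1 INR over T: 1 + 0.0548×6/12 = 1.027400.
DKK accumulates by 1 + 0.0025×6/12 = 1.001250.
CIP: F = S · (grow INR)/(grow DKK) = 11.5749 × 1.027400/1.001250 = 11.877206 INR per DKK.

11.8772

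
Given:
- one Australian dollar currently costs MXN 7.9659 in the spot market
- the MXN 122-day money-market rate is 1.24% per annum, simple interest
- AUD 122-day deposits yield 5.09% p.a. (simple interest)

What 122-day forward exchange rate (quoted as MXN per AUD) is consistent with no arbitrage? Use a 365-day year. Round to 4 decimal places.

T = 122/365 years.
MXN accumulates by 1 + 0.0124×122/365 = 1.0041447.
Growth of 1 AUD over T: 1 + 0.0509×122/365 = 1.0170132.
CIP: F = S · (grow MXN)/(grow AUD) = 7.9659 × 1.0041447/1.0170132 = 7.865106 MXN per AUD.

7.8651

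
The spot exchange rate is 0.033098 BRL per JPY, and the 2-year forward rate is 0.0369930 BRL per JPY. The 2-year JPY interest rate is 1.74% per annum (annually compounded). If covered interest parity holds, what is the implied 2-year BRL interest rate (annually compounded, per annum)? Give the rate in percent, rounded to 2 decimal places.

7.56%

T = 2 years.
F/S = 0.036993/0.033098 = 1.1176808 = (growth of BRL) / (growth of JPY).
JPY growth factor: (1 + 0.0174)^2 = 1.0351028.
Hence g_BRL = 1.1569145.
Annualise: 1.1569145^(1/2) − 1 = 0.075600 = 7.56%.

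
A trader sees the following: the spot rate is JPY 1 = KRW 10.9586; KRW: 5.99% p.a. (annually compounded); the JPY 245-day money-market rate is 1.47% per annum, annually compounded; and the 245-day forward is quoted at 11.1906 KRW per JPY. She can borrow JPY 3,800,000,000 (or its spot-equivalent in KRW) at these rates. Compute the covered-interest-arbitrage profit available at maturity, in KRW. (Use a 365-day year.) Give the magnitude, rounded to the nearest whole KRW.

KRW 358,072,421

T = 245/365 years.
Keep in JPY, deliver into the forward: 3,800,000,000·1.009843433919·11.1906 = KRW 42,942,864,940.13.
Swap to KRW now, deposit: 3,800,000,000·10.9586·1.039821100888 = KRW 43,300,937,361.53.
The quoted forward undervalues JPY, so borrow JPY, convert to KRW at spot, deposit the KRW at 5.99%, and buy JPY forward at 11.1906 to cover the loan.
The gap between the two covered legs is KRW 358,072,421.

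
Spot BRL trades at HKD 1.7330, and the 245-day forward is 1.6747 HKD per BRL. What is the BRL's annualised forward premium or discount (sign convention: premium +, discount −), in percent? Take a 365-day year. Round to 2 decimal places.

-5.01%

T = 245/365 years.
BRL trades forward at -3.36411% vs spot over the period.
Per annum: -0.0336411 / (245/365) = -0.050118 = -5.01%.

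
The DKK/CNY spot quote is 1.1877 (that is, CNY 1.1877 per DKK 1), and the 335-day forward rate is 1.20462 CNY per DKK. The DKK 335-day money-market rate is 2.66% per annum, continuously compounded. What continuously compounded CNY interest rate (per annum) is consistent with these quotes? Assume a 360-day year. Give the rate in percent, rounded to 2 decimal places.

4.18%

T = 335/360 years.
By CIP, F/S equals the CNY-to-DKK growth ratio: 1.20462/1.1877 = 1.0142460.
The DKK side grows by e^(0.0266×335/360) = 1.0250617.
That pins the CNY growth at 1.0396647.
r = ln(1.0396647)/(335/360) = 0.041801 → 4.18%.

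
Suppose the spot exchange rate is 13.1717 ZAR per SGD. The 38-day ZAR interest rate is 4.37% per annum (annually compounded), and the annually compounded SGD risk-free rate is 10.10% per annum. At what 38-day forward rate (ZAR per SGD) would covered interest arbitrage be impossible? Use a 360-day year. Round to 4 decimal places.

T = 38/360 years.
Growth of 1 ZAR over T: (1 + 0.0437)^(38/360) = 1.00452504.
SGD accumulates by (1 + 0.1010)^(38/360) = 1.01020819.
CIP: F = S · (grow ZAR)/(grow SGD) = 13.1717 × 1.00452504/1.01020819 = 13.097600 ZAR per SGD.

13.0976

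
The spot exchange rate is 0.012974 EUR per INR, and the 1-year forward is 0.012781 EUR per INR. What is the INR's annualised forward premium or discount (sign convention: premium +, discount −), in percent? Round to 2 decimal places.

T = 1 year.
INR trades forward at -1.48759% vs spot over the period.
Per annum: -0.0148759 / 1 = -0.014876 = -1.49%.

-1.49%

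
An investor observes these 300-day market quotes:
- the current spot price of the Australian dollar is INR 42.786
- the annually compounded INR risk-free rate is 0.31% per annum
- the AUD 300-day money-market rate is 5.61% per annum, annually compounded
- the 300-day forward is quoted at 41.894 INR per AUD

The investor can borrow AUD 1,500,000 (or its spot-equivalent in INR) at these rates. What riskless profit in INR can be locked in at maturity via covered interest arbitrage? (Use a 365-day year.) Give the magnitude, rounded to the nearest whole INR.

T = 300/365 years.
Keep in AUD, deliver into the forward: 1,500,000·1.0458841866·41.894 = INR 65,724,408.17.
Swap to INR now, deposit: 1,500,000·42.786·1.0025472428 = INR 64,342,479.50.
The quoted forward overvalues AUD, so borrow INR, buy AUD at spot, deposit the AUD at 5.61%, and sell the proceeds forward at 41.894.
The gap between the two covered legs is INR 1,381,929.

INR 1,381,929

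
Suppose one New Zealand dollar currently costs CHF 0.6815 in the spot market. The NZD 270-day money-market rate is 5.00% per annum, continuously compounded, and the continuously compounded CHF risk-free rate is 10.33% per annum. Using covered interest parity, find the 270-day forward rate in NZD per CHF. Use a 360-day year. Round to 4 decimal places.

1.4099

T = 270/360 years.
CHF accumulates by e^(0.1033×270/360) = 1.0805552.
NZD growth factor: e^(0.0500×270/360) = 1.038212.
So F = 0.6815 × 1.0805552 / 1.038212 = 0.7092948 (CHF/NZD).
Quoted the other way: 1/0.7092948 = 1.4099 NZD per CHF.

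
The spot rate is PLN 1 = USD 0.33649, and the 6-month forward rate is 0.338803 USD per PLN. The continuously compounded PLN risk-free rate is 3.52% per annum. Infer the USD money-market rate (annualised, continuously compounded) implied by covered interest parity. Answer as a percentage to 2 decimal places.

T = 6/12 years.
CIP gives F = S · g_USD/g_PLN, so g_USD/g_PLN = 0.338803/0.33649 = 1.0068739.
The PLN side grows by e^(0.0352×6/12) = 1.0177558.
That pins the USD growth at 1.0247518.
Take logs: ln 1.0247518 / (6/12) = 0.048901, so 4.89%.

4.89%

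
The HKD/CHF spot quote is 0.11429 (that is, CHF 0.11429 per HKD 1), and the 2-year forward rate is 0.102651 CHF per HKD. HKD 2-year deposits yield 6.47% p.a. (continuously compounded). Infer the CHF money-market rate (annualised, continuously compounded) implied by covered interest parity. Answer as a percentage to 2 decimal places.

1.10%

T = 2 years.
CIP gives F = S · g_CHF/g_HKD, so g_CHF/g_HKD = 0.102651/0.11429 = 0.8981626.
The HKD side grows by e^(0.0647×2) = 1.1381453.
Hence g_CHF = 1.0222395.
r = ln(1.0222395)/2 = 0.010998 → 1.10%.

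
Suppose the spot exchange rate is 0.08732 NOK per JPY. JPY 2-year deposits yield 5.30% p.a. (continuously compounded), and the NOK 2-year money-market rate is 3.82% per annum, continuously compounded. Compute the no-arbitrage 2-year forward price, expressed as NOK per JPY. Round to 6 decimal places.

0.084773

T = 2 years.
Growth of 1 NOK over T: e^(0.0382×2) = 1.0793942.
JPY growth factor: e^(0.0530×2) = 1.1118219.
CIP: F = S · (grow NOK)/(grow JPY) = 0.08732 × 1.0793942/1.1118219 = 0.08477320 NOK per JPY.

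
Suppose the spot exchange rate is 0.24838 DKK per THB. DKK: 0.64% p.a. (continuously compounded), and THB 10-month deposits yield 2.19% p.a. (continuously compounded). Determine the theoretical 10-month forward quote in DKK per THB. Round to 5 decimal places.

0.24519

T = 10/12 years.
DKK growth factor: e^(0.0064×10/12) = 1.0053476.
THB accumulates by e^(0.0219×10/12) = 1.0184175.
Forward (DKK per THB) = 0.24838 × 1.0053476 / 1.0184175 = 0.2451924.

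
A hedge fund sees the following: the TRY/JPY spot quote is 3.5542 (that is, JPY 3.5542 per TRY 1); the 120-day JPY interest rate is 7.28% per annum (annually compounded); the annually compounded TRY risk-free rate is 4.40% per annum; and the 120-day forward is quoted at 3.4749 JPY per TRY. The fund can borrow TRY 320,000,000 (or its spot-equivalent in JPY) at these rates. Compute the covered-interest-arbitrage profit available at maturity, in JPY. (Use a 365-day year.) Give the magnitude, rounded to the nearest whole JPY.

JPY 36,104,526

T = 120/365 years.
Keep in TRY, deliver into the forward: 320,000,000·1.014257222881·3.4749 = JPY 1,127,821,575.61.
Swap to JPY now, deposit: 320,000,000·3.5542·1.023372085425 = JPY 1,163,926,101.13.
The quoted forward undervalues TRY, so borrow TRY, convert to JPY at spot, deposit the JPY at 7.28%, and buy TRY forward at 3.4749 to cover the loan.
Profit = 1,163,926,101.13 − 1,127,821,575.61 = JPY 36,104,526.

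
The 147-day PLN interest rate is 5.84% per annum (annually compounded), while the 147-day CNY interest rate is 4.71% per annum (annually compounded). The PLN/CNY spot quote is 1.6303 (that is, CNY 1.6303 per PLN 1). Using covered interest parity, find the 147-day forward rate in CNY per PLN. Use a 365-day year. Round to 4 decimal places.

1.6233

T = 147/365 years.
Growth of 1 CNY over T: (1 + 0.0471)^(147/365) = 1.0187087.
PLN growth factor: (1 + 0.0584)^(147/365) = 1.0231221.
So F = 1.6303 × 1.0187087 / 1.0231221 = 1.623267 (CNY/PLN).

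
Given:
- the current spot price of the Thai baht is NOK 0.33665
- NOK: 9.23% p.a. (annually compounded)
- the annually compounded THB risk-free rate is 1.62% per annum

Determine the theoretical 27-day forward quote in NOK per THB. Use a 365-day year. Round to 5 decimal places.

0.33845

T = 27/365 years.
NOK growth factor: (1 + 0.0923)^(27/365) = 1.0065521.
THB accumulates by (1 + 0.0162)^(27/365) = 1.0011895.
So F = 0.33665 × 1.0065521 / 1.0011895 = 0.3384532 (NOK/THB).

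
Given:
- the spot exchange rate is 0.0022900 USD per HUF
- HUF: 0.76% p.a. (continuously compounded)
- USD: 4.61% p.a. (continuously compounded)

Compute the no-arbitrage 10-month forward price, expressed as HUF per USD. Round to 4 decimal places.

422.8934

T = 10/12 years.
Growth of 1 USD over T: e^(0.0461×10/12) = 1.039164128.
HUF accumulates by e^(0.0076×10/12) = 1.006353431.
Forward (USD per HUF) = 0.00229 × 1.039164128 / 1.006353431 = 0.00236466214.
Quoted the other way: 1/0.00236466214 = 422.8934 HUF per USD.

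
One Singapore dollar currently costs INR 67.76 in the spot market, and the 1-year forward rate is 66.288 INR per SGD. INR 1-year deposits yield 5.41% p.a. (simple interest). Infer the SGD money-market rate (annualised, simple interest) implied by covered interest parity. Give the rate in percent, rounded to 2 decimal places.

T = 1 year.
CIP gives F = S · g_INR/g_SGD, so g_INR/g_SGD = 66.288/67.76 = 0.9782763.
The INR side grows by 1 + 0.0541×1 = 1.054100.
Hence g_SGD = 1.0775074.
(1.0775074 − 1)/T = 0.077507, i.e. 7.75%.

7.75%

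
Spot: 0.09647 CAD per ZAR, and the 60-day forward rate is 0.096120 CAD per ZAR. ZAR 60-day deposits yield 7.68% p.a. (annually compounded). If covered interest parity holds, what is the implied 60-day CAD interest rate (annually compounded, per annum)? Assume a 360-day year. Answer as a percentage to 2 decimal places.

T = 60/360 years.
CIP gives F = S · g_CAD/g_ZAR, so g_CAD/g_ZAR = 0.09612/0.09647 = 0.9963719.
The ZAR side grows by (1 + 0.0768)^(60/360) = 1.0124086.
Hence g_CAD = 1.0087355.
r = 1.0087355^(360/60) − 1 = 0.053571 → 5.36%.

5.36%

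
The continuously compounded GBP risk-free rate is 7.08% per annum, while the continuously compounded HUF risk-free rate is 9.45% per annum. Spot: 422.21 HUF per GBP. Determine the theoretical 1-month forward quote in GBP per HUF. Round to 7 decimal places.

T = 1/12 years.
HUF accumulates by e^(0.0945×1/12) = 1.0079061.
GBP accumulates by e^(0.0708×1/12) = 1.0059174.
Forward (HUF per GBP) = 422.21 × 1.0079061 / 1.0059174 = 423.0447.
Quoted the other way: 1/423.0447 = 0.0023638 GBP per HUF.

0.0023638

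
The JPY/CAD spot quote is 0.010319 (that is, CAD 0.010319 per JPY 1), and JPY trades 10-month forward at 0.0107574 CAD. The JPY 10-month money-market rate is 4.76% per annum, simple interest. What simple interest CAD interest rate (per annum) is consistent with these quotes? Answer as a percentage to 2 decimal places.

10.06%

T = 10/12 years.
F/S = 0.0107574/0.010319 = 1.0424847 = (growth of CAD) / (growth of JPY).
The JPY side grows by 1 + 0.0476×10/12 = 1.0396667.
So the CAD growth factor = 1.0838366.
(1.0838366 − 1)/T = 0.100604, i.e. 10.06%.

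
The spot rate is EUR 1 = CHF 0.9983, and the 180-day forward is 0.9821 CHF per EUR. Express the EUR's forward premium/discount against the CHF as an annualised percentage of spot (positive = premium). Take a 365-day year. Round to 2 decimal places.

T = 180/365 years.
EUR trades forward at -1.62276% vs spot over the period.
Annualise by dividing by T: -0.0162276 / (180/365) = -0.032906 → -3.29%.

-3.29%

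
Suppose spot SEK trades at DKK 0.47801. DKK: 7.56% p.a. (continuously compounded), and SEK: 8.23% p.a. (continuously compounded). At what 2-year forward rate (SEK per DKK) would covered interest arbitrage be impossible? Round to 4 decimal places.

2.1202

T = 2 years.
DKK growth factor: e^(0.0756×2) = 1.1632293.
SEK growth factor: e^(0.0823×2) = 1.1789215.
Forward (DKK per SEK) = 0.47801 × 1.1632293 / 1.1789215 = 0.4716474.
Quoted the other way: 1/0.4716474 = 2.1202 SEK per DKK.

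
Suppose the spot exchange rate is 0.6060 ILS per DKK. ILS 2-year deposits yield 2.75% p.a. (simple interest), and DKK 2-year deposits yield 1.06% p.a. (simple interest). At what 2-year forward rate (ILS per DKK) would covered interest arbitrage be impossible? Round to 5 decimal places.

0.62606

T = 2 years.
Growth of 1 ILS over T: 1 + 0.0275×2 = 1.055000.
DKK growth factor: 1 + 0.0106×2 = 1.021200.
Forward (ILS per DKK) = 0.606 × 1.055000 / 1.021200 = 0.6260576.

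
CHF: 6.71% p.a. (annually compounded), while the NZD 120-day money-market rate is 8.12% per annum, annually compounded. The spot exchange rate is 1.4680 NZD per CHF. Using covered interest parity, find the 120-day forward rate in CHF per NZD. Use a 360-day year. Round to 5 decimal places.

T = 120/360 years.
Growth of 1 NZD over T: (1 + 0.0812)^(120/360) = 1.0263654.
CHF accumulates by (1 + 0.0671)^(120/360) = 1.0218843.
So F = 1.468 × 1.0263654 / 1.0218843 = 1.474437 (NZD/CHF).
Invert for CHF per NZD: 1 / 1.474437 = 0.67822.

0.67822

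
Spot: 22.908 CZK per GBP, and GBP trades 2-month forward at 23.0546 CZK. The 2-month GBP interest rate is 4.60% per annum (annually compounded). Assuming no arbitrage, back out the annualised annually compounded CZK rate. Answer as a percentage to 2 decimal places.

T = 2/12 years.
By CIP, F/S equals the CZK-to-GBP growth ratio: 23.0546/22.908 = 1.0063995.
The GBP side grows by (1 + 0.0460)^(2/12) = 1.0075237.
So the CZK growth factor = 1.0139713.
r = 1.0139713^(12/2) − 1 = 0.086811 → 8.68%.

8.68%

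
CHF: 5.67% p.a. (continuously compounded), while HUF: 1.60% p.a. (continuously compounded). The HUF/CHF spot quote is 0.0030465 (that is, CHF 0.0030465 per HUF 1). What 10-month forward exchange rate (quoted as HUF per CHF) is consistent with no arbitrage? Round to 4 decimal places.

T = 10/12 years.
CHF growth factor: e^(0.0567×10/12) = 1.048384072.
HUF accumulates by e^(0.0160×10/12) = 1.013422619.
Forward (CHF per HUF) = 0.0030465 × 1.048384072 / 1.013422619 = 0.00315159936.
Invert for HUF per CHF: 1 / 0.00315159936 = 317.2992.

317.2992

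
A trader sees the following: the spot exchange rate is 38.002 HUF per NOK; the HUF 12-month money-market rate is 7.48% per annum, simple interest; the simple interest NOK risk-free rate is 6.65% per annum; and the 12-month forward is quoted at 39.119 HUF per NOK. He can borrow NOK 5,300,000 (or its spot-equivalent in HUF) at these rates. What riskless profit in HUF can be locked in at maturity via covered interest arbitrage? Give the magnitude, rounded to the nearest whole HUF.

T = 1 year.
Keep in NOK, deliver into the forward: 5,300,000·1.066500·39.119 = HUF 221,118,191.55.
Swap to HUF now, deposit: 5,300,000·38.002·1.074800 = HUF 216,476,112.88.
The quoted forward overvalues NOK, so borrow HUF, buy NOK at spot, deposit the NOK at 6.65%, and sell the proceeds forward at 39.119.
Profit = 221,118,191.55 − 216,476,112.88 = HUF 4,642,079.

HUF 4,642,079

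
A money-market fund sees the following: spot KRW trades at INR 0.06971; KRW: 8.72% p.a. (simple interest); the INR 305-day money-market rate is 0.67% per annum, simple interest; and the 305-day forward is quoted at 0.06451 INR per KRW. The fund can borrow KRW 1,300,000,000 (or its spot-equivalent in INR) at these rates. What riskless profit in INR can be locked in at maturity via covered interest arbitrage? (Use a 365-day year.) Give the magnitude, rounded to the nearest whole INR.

INR 1,156,624

T = 305/365 years.
Invest the KRW and cover forward: 1,300,000,000 × 1.0728657534 × 0.06451 = INR 89,973,740.68.
Convert at spot and invest in INR: 1,300,000,000 × 0.06971 × 1.0055986301 = INR 91,130,364.66.
The quoted forward undervalues KRW, so borrow KRW, convert to INR at spot, deposit the INR at 0.67%, and buy KRW forward at 0.06451 to cover the loan.
Profit = 91,130,364.66 − 89,973,740.68 = INR 1,156,624.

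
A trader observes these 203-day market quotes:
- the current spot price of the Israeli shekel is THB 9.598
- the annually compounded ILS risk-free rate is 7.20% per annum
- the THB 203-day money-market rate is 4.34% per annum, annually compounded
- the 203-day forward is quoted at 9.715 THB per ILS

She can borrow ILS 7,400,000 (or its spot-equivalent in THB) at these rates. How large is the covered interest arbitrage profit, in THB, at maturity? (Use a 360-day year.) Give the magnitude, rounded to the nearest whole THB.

T = 203/360 years.
Route A — deposit ILS, sell forward: 7,400,000 × 1.0399836316 × 9.715 = THB 74,765,463.26.
Route B — convert at spot, deposit THB: 7,400,000 × 9.598 × 1.0242458651 = THB 72,747,267.42.
The quoted forward overvalues ILS, so borrow THB, buy ILS at spot, deposit the ILS at 7.20%, and sell the proceeds forward at 9.715.
The gap between the two covered legs is THB 2,018,196.

THB 2,018,196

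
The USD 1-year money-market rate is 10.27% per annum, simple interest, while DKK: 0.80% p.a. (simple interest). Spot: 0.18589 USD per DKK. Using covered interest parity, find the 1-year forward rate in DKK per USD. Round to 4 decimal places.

4.9175

T = 1 year.
USD accumulates by 1 + 0.1027×1 = 1.102700.
DKK growth factor: 1 + 0.0080×1 = 1.008000.
Forward (USD per DKK) = 0.18589 × 1.102700 / 1.008000 = 0.2033541.
Invert for DKK per USD: 1 / 0.2033541 = 4.9175.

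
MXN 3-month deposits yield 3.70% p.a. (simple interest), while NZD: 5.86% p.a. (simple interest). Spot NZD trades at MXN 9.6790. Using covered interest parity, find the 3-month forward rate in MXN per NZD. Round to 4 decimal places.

9.6275

T = 3/12 years.
MXN accumulates by 1 + 0.0370×3/12 = 1.009250.
NZD growth factor: 1 + 0.0586×3/12 = 1.014650.
Forward (MXN per NZD) = 9.679 × 1.009250 / 1.014650 = 9.627488.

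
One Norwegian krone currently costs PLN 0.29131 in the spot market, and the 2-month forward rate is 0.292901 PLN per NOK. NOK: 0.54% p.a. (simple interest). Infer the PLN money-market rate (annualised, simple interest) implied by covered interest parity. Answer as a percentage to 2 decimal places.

T = 2/12 years.
By CIP, F/S equals the PLN-to-NOK growth ratio: 0.292901/0.29131 = 1.0054615.
The NOK side grows by 1 + 0.0054×2/12 = 1.000900.
That pins the PLN growth at 1.0063664.
(1.0063664 − 1)/T = 0.038198, i.e. 3.82%.

3.82%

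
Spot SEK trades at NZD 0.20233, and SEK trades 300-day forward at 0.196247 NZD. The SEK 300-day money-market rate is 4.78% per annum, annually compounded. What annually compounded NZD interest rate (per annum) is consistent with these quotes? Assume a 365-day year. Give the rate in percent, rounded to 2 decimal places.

0.96%

T = 300/365 years.
By CIP, F/S equals the NZD-to-SEK growth ratio: 0.196247/0.20233 = 0.9699353.
SEK growth factor: (1 + 0.0478)^(300/365) = 1.0391235.
That pins the NZD growth at 1.0078826.
Annualise: 1.0078826^(365/300) − 1 = 0.009599 = 0.96%.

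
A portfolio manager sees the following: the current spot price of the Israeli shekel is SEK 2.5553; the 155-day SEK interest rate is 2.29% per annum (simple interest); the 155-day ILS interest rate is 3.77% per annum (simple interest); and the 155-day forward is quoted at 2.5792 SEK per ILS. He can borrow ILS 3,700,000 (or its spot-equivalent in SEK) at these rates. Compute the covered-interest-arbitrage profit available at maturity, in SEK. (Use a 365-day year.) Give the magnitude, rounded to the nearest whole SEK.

SEK 149,267

T = 155/365 years.
Invest the ILS and cover forward: 3,700,000 × 1.016009589 × 2.5792 = SEK 9,695,820.15.
Convert at spot and invest in SEK: 3,700,000 × 2.5553 × 1.009724658 = SEK 9,546,552.85.
The quoted forward overvalues ILS, so borrow SEK, buy ILS at spot, deposit the ILS at 3.77%, and sell the proceeds forward at 2.5792.
Arbitrage profit = |9,695,820.15 − 9,546,552.85| = SEK 149,267.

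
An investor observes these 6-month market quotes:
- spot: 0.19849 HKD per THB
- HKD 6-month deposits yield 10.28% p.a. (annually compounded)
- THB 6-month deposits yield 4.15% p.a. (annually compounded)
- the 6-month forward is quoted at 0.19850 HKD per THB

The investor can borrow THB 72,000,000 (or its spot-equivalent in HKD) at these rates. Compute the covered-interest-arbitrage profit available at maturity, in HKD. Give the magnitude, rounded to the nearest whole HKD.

HKD 422,341

T = 6/12 years.
Route A — deposit THB, sell forward: 72,000,000 × 1.0205390732 × 0.19850 = HKD 14,585,544.43.
Route B — convert at spot, deposit HKD: 72,000,000 × 0.19849 × 1.0501428474 = HKD 15,007,885.47.
The quoted forward undervalues THB, so borrow THB, convert to HKD at spot, deposit the HKD at 10.28%, and buy THB forward at 0.19850 to cover the loan.
Arbitrage profit = |14,585,544.43 − 15,007,885.47| = HKD 422,341.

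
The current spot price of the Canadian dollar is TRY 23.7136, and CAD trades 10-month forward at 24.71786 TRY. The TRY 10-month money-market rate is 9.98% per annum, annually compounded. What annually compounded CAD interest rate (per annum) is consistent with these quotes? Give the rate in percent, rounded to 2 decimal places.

4.64%

T = 10/12 years.
CIP gives F = S · g_TRY/g_CAD, so g_TRY/g_CAD = 24.71786/23.7136 = 1.0423495.
TRY growth factor: (1 + 0.0998)^(10/12) = 1.0825005.
So the CAD growth factor = 1.0385197.
r = 1.0385197^(12/10) − 1 = 0.046400 → 4.64%.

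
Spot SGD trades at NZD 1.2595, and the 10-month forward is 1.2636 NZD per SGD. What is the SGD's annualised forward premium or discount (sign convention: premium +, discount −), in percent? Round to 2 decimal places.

T = 10/12 years.
SGD trades forward at +0.32553% vs spot over the period.
×(1/T) gives 0.39% p.a.

+0.39%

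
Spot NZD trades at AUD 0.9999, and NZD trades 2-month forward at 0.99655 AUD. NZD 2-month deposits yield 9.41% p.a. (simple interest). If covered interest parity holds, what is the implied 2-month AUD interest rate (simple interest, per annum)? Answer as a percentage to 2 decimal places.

7.37%

T = 2/12 years.
CIP gives F = S · g_AUD/g_NZD, so g_AUD/g_NZD = 0.99655/0.9999 = 0.9966497.
NZD growth factor: 1 + 0.0941×2/12 = 1.0156833.
That pins the AUD growth at 1.0122805.
r = (1.0122805 − 1)/(2/12) = 0.073683 → 7.37%.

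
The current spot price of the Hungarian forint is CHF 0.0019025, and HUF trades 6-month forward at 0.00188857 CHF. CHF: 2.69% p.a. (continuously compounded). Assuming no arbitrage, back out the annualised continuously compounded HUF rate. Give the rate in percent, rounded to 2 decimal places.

4.16%

T = 6/12 years.
CIP gives F = S · g_CHF/g_HUF, so g_CHF/g_HUF = 0.00188857/0.0019025 = 0.9926781.
CHF growth factor: e^(0.0269×6/12) = 1.0135409.
So the HUF growth factor = 1.0210167.
Take logs: ln 1.0210167 / (6/12) = 0.041598, so 4.16%.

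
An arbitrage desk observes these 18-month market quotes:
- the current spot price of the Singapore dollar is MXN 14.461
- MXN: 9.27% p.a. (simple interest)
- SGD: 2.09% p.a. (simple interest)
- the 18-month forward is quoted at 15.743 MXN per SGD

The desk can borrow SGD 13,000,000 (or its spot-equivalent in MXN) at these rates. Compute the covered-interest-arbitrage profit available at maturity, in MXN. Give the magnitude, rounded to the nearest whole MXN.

T = 18/12 years.
Invest the SGD and cover forward: 13,000,000 × 1.031350 × 15.743 = MXN 211,075,059.65.
Convert at spot and invest in MXN: 13,000,000 × 14.461 × 1.139050 = MXN 214,133,426.65.
The quoted forward undervalues SGD, so borrow SGD, convert to MXN at spot, deposit the MXN at 9.27%, and buy SGD forward at 15.743 to cover the loan.
Profit = 214,133,426.65 − 211,075,059.65 = MXN 3,058,367.

MXN 3,058,367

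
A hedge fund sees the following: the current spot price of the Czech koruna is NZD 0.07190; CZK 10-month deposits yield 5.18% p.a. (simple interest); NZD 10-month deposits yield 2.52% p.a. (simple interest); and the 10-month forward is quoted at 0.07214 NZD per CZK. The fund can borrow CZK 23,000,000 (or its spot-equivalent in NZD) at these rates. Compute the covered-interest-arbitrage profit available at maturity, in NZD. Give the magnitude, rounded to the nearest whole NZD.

NZD 42,415

T = 10/12 years.
Invest the CZK and cover forward: 23,000,000 × 1.043166667 × 0.07214 = NZD 1,730,843.00.
Convert at spot and invest in NZD: 23,000,000 × 0.07190 × 1.021000 = NZD 1,688,427.70.
The quoted forward overvalues CZK, so borrow NZD, buy CZK at spot, deposit the CZK at 5.18%, and sell the proceeds forward at 0.07214.
Arbitrage profit = |1,730,843.00 − 1,688,427.70| = NZD 42,415.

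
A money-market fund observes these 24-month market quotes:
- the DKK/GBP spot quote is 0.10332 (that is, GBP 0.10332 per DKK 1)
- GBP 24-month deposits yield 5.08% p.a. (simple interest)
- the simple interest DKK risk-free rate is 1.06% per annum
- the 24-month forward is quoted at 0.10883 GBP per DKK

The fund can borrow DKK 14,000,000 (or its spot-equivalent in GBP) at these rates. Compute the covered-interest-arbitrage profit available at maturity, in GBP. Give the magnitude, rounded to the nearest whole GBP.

T = 2 years.
Invest the DKK and cover forward: 14,000,000 × 1.021200 × 0.10883 = GBP 1,555,920.74.
Convert at spot and invest in GBP: 14,000,000 × 0.10332 × 1.101600 = GBP 1,593,442.37.
The quoted forward undervalues DKK, so borrow DKK, convert to GBP at spot, deposit the GBP at 5.08%, and buy DKK forward at 0.10883 to cover the loan.
The gap between the two covered legs is GBP 37,522.

GBP 37,522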